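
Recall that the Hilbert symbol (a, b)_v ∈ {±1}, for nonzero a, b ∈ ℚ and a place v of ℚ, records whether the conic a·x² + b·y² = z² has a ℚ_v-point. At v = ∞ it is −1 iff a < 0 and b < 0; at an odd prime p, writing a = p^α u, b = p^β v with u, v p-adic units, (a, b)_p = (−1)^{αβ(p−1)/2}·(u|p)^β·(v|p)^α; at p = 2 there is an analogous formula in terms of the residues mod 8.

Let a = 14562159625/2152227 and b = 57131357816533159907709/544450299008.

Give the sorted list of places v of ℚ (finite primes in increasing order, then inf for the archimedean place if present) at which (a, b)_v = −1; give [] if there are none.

(a, b) ≡ (10339995, 138) mod (ℚ^×)²; places V = {2, 3, 5, 7, 11, 13, 17, 19, 23, 41, 43, ∞}.
(a,b)_41: α=1, u≡8; β=2, v≡19 (mod 41); (8|41)=+1, (19|41)=-1; sign (−1)^0·+1^2·-1^1 = -1.
(a,b)_2: α=0, β=-7; u≡3, v≡5 (mod 8); ε(u)ε(v)=1·0, αω(v)=0·1, βω(u)=-7·1; sum ≡ 1  ⇒  -1.
(a,b)_17: α=1, u≡1; β=2, v≡13 (mod 17); (1|17)=+1, (13|17)=+1; sign (−1)^0·+1^2·+1^1 = +1.
(a,b)_5: α=3, u≡1; β=0, v≡3 (mod 5); (1|5)=+1, (3|5)=-1; sign (−1)^0·+1^0·-1^3 = -1.
(a,b)_11: α=-4, u≡6; β=-6, v≡6 (mod 11); (6|11)=-1, (6|11)=-1; sign (−1)^0·-1^-6·-1^-4 = +1.
(a,b)_23: α=1, u≡11; β=3, v≡18 (mod 23); (11|23)=-1, (18|23)=+1; sign (−1)^1·-1^3·+1^1 = +1.
(a,b)_∞: sgn(10339995)=+, sgn(138)=+, so +1.
(a,b)_13: α=2, u≡1; β=6, v≡5 (mod 13); (1|13)=+1, (5|13)=-1; sign (−1)^0·+1^6·-1^2 = +1.
(a,b)_43: α=1, u≡25; β=2, v≡15 (mod 43); (25|43)=+1, (15|43)=+1; sign (−1)^0·+1^2·+1^1 = +1.
(a,b)_3: α=-1, u≡1; β=1, v≡1 (mod 3); (1|3)=+1, (1|3)=+1; sign (−1)^1·+1^1·+1^-1 = -1.
(a,b)_7: α=-2, u≡4; β=-4, v≡5 (mod 7); (4|7)=+1, (5|7)=-1; sign (−1)^0·+1^-4·-1^-2 = +1.
(a,b)_19: α=0, u≡9; β=2, v≡7 (mod 19); (9|19)=+1, (7|19)=+1; sign (−1)^0·+1^2·+1^0 = +1.
Ram(10339995, 138) = {2, 3, 5, 41}; no ℚ_2-point on the conic.

[2, 3, 5, 41]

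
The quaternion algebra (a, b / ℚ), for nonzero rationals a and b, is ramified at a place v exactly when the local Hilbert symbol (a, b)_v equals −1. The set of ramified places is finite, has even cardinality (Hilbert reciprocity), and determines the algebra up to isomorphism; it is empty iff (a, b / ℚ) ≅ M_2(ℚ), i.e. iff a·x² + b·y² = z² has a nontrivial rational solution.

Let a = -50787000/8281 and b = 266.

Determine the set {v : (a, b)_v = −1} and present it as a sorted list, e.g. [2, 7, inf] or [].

[2, 3, 11, 19]

(a, b) ≡ (-6270, 266) mod (ℚ^×)²; places V = {2, 3, 5, 7, 11, 13, 19, ∞}.
(a,b)_2: α=3, β=1; u≡1, v≡5 (mod 8); ε(u)ε(v)=0·0, αω(v)=3·1, βω(u)=1·0; sum ≡ 1  ⇒  -1.
(a,b)_13: α=-2, u≡10; β=0, v≡6 (mod 13); (10|13)=+1, (6|13)=-1; sign (−1)^0·+1^0·-1^-2 = +1.
(a,b)_3: α=5, u≡1; β=0, v≡2 (mod 3); (1|3)=+1, (2|3)=-1; sign (−1)^0·+1^0·-1^5 = -1.
(a,b)_7: α=-2, u≡2; β=1, v≡3 (mod 7); (2|7)=+1, (3|7)=-1; sign (−1)^0·+1^1·-1^-2 = +1.
(a,b)_19: α=1, u≡14; β=1, v≡14 (mod 19); (14|19)=-1, (14|19)=-1; sign (−1)^1·-1^1·-1^1 = -1.
(a,b)_5: α=3, u≡4; β=0, v≡1 (mod 5); (4|5)=+1, (1|5)=+1; sign (−1)^0·+1^0·+1^3 = +1.
(a,b)_11: α=1, u≡7; β=0, v≡2 (mod 11); (7|11)=-1, (2|11)=-1; sign (−1)^0·-1^0·-1^1 = -1.
(a,b)_∞: sgn(-6270)=−, sgn(266)=+, so +1.
(-6270, 266 / ℚ) ramifies at {2, 3, 11, 19}: a division algebra.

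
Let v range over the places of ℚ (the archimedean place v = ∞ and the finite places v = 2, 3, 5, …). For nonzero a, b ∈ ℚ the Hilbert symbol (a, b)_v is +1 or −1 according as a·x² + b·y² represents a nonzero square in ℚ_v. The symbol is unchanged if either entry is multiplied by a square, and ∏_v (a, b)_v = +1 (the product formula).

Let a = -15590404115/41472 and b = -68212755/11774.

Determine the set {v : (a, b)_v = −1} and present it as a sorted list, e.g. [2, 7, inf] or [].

[13, 17, 19, inf]

(a, b) ≡ (-2470, -293930) mod (ℚ^×)²; places V = {2, 3, 5, 7, 11, 13, 17, 19, 29, ∞}.
(a,b)_11: α=2, u≡9; β=0, v≡4 (mod 11); (9|11)=+1, (4|11)=+1; sign (−1)^0·+1^0·+1^2 = +1.
(a,b)_7: α=0, u≡2; β=-1, v≡6 (mod 7); (2|7)=+1, (6|7)=-1; sign (−1)^0·+1^-1·-1^0 = +1.
(a,b)_2: α=-9, β=-1; u≡5, v≡3 (mod 8); ε(u)ε(v)=0·1, αω(v)=-9·1, βω(u)=-1·1; sum ≡ 0  ⇒  +1.
(a,b)_∞: sgn(-2470)=−, sgn(-293930)=−, so -1.
(a,b)_3: α=-4, u≡2; β=2, v≡1 (mod 3); (2|3)=-1, (1|3)=+1; sign (−1)^0·-1^2·+1^-4 = +1.
(a,b)_19: α=3, u≡3; β=3, v≡14 (mod 19); (3|19)=-1, (14|19)=-1; sign (−1)^1·-1^3·-1^3 = -1.
(a,b)_29: α=0, u≡16; β=-2, v≡27 (mod 29); (16|29)=+1, (27|29)=-1; sign (−1)^0·+1^-2·-1^0 = +1.
(a,b)_17: α=2, u≡11; β=1, v≡8 (mod 17); (11|17)=-1, (8|17)=+1; sign (−1)^0·-1^1·+1^2 = -1.
(a,b)_5: α=1, u≡1; β=1, v≡1 (mod 5); (1|5)=+1, (1|5)=+1; sign (−1)^0·+1^1·+1^1 = +1.
(a,b)_13: α=1, u≡7; β=1, v≡9 (mod 13); (7|13)=-1, (9|13)=+1; sign (−1)^0·-1^1·+1^1 = -1.
(-2470, -293930 / ℚ) ramifies at {13, 17, 19, ∞}: a division algebra.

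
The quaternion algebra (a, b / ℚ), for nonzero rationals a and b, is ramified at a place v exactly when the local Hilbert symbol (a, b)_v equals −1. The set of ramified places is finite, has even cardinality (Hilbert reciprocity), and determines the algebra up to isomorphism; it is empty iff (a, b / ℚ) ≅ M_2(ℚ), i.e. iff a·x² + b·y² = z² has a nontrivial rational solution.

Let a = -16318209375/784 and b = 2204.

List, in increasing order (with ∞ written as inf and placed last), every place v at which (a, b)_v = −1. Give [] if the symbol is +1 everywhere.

[13, 19]

(a, b) ≡ (-35815, 551) mod (ℚ^×)²; places V = {2, 3, 5, 7, 13, 19, 29, ∞}.
(a,b)_13: α=1, u≡10; β=0, v≡7 (mod 13); (10|13)=+1, (7|13)=-1; sign (−1)^0·+1^0·-1^1 = -1.
(a,b)_∞: sgn(-35815)=−, sgn(551)=+, so +1.
(a,b)_19: α=1, u≡15; β=1, v≡2 (mod 19); (15|19)=-1, (2|19)=-1; sign (−1)^1·-1^1·-1^1 = -1.
(a,b)_29: α=1, u≡14; β=1, v≡18 (mod 29); (14|29)=-1, (18|29)=-1; sign (−1)^0·-1^1·-1^1 = +1.
(a,b)_7: α=-2, u≡4; β=0, v≡6 (mod 7); (4|7)=+1, (6|7)=-1; sign (−1)^0·+1^0·-1^-2 = +1.
(a,b)_3: α=6, u≡2; β=0, v≡2 (mod 3); (2|3)=-1, (2|3)=-1; sign (−1)^0·-1^0·-1^6 = +1.
(a,b)_2: α=-4, β=2; u≡1, v≡7 (mod 8); ε(u)ε(v)=0·1, αω(v)=-4·0, βω(u)=2·0; sum ≡ 0  ⇒  +1.
(a,b)_5: α=5, u≡2; β=0, v≡4 (mod 5); (2|5)=-1, (4|5)=+1; sign (−1)^0·-1^0·+1^5 = +1.
Ram(-35815, 551) = {13, 19}; no ℚ_13-point on the conic.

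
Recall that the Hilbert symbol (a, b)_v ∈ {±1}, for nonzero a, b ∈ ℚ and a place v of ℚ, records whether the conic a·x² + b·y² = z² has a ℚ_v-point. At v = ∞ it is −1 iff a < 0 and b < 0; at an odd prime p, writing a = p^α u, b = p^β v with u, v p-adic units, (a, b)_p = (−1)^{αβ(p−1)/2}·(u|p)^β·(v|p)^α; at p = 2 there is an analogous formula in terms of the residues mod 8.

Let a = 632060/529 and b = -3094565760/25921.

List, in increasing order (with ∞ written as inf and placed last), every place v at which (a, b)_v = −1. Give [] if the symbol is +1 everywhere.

[]

(a, b) ≡ (935, -110) mod (ℚ^×)²; places V = {2, 3, 5, 7, 11, 13, 17, 23, ∞}.
(a,b)_13: α=2, u≡1; β=2, v≡7 (mod 13); (1|13)=+1, (7|13)=-1; sign (−1)^0·+1^2·-1^2 = +1.
(a,b)_7: α=0, u≡4; β=-2, v≡2 (mod 7); (4|7)=+1, (2|7)=+1; sign (−1)^0·+1^-2·+1^0 = +1.
(a,b)_∞: sgn(935)=+, sgn(-110)=−, so +1.
(a,b)_17: α=1, u≡9; β=2, v≡4 (mod 17); (9|17)=+1, (4|17)=+1; sign (−1)^0·+1^2·+1^1 = +1.
(a,b)_5: α=1, u≡3; β=1, v≡3 (mod 5); (3|5)=-1, (3|5)=-1; sign (−1)^0·-1^1·-1^1 = +1.
(a,b)_3: α=0, u≡2; β=2, v≡1 (mod 3); (2|3)=-1, (1|3)=+1; sign (−1)^0·-1^2·+1^0 = +1.
(a,b)_11: α=1, u≡7; β=1, v≡3 (mod 11); (7|11)=-1, (3|11)=+1; sign (−1)^1·-1^1·+1^1 = +1.
(a,b)_23: α=-2, u≡20; β=-2, v≡20 (mod 23); (20|23)=-1, (20|23)=-1; sign (−1)^0·-1^-2·-1^-2 = +1.
(a,b)_2: α=2, β=7; u≡7, v≡1 (mod 8); ε(u)ε(v)=1·0, αω(v)=2·0, βω(u)=7·0; sum ≡ 0  ⇒  +1.
Ram(a, b) = ∅: the form 935·x² + -110·y² − z² is isotropic over every ℚ_v, so by Hasse–Minkowski it is isotropic over ℚ.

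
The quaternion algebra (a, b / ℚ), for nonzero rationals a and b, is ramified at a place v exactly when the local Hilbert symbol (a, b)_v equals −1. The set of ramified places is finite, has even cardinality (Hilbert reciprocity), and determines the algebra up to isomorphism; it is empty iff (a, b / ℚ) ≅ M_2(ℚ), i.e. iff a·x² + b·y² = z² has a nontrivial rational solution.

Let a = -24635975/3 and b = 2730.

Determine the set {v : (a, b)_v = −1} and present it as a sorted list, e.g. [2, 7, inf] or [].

Mod squares: a ≡ -357, b ≡ 2730. Check v ∈ {∞, 2, 3, 5, 7, 13, 17}.
v=∞: -357 < 0 and 2730 > 0  ⇒  (a,b)_∞ = +1.
v=3: a=3^-1·(≡1), b=3^1·(≡1) mod 3; (1|3)=+1, (1|3)=+1; (−1)^{-1·1·1}·(+1)^1·(+1)^-1 = -1.
v=13: a=13^2·(≡11), b=13^1·(≡2) mod 13; (11|13)=-1, (2|13)=-1; (−1)^{2·1·6}·(-1)^1·(-1)^2 = -1.
v=5: a=5^2·(≡2), b=5^1·(≡1) mod 5; (2|5)=-1, (1|5)=+1; (−1)^{2·1·2}·(-1)^1·(+1)^2 = -1.
v=2: v_2(a)=0, v_2(b)=1; units ≡ 3, 5 (mod 8); ε·ε+αω+βω = 1·0+0·1+1·1 ≡ 1  ⇒  (a,b)_2 = -1.
v=17: a=17^1·(≡8), b=17^0·(≡10) mod 17; (8|17)=+1, (10|17)=-1; (−1)^{1·0·8}·(+1)^0·(-1)^1 = -1.
v=7: a=7^3·(≡3), b=7^1·(≡5) mod 7; (3|7)=-1, (5|7)=-1; (−1)^{3·1·3}·(-1)^1·(-1)^3 = -1.
Ram(-357, 2730) = {2, 3, 5, 7, 13, 17}; no ℚ_2-point on the conic.

[2, 3, 5, 7, 13, 17]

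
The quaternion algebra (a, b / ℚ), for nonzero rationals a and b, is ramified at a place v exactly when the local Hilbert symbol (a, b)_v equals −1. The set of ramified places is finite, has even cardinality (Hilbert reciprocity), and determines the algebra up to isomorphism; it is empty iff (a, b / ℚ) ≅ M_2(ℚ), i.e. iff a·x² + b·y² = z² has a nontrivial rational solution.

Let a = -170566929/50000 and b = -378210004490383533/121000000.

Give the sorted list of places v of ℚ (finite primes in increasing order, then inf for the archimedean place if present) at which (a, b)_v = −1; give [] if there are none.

(a, b) ≡ (-98605, -13) mod (ℚ^×)²; places V = {2, 3, 5, 11, 13, 31, 37, 41, ∞}.
(a,b)_∞: sgn(-98605)=−, sgn(-13)=−, so -1.
(a,b)_31: α=2, u≡15; β=4, v≡1 (mod 31); (15|31)=-1, (1|31)=+1; sign (−1)^0·-1^4·+1^2 = +1.
(a,b)_5: α=-5, u≡1; β=-6, v≡3 (mod 5); (1|5)=+1, (3|5)=-1; sign (−1)^0·+1^-6·-1^-5 = -1.
(a,b)_11: α=0, u≡10; β=-2, v≡5 (mod 11); (10|11)=-1, (5|11)=+1; sign (−1)^0·-1^-2·+1^0 = +1.
(a,b)_3: α=2, u≡2; β=4, v≡2 (mod 3); (2|3)=-1, (2|3)=-1; sign (−1)^0·-1^4·-1^2 = +1.
(a,b)_41: α=1, u≡38; β=2, v≡3 (mod 41); (38|41)=-1, (3|41)=-1; sign (−1)^0·-1^2·-1^1 = -1.
(a,b)_2: α=-4, β=-6; u≡3, v≡3 (mod 8); ε(u)ε(v)=1·1, αω(v)=-4·1, βω(u)=-6·1; sum ≡ 1  ⇒  -1.
(a,b)_13: α=1, u≡8; β=3, v≡1 (mod 13); (8|13)=-1, (1|13)=+1; sign (−1)^0·-1^3·+1^1 = -1.
(a,b)_37: α=1, u≡36; β=2, v≡6 (mod 37); (36|37)=+1, (6|37)=-1; sign (−1)^0·+1^2·-1^1 = -1.
(-98605, -13 / ℚ) ramifies at {2, 5, 13, 37, 41, ∞}: a division algebra.

[2, 5, 13, 37, 41, inf]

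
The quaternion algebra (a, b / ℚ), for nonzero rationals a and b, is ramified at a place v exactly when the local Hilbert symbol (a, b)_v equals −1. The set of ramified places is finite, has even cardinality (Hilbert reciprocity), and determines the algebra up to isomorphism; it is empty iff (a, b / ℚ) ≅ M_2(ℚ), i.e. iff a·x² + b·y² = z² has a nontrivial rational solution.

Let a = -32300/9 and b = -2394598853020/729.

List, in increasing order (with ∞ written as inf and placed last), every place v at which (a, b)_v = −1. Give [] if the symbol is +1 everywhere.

Mod squares: a ≡ -323, b ≡ -55. Check v ∈ {∞, 2, 3, 5, 11, 17, 19}.
v=19: a=19^1·(≡18), b=19^4·(≡2) mod 19; (18|19)=-1, (2|19)=-1; (−1)^{1·4·9}·(-1)^4·(-1)^1 = -1.
v=11: a=11^0·(≡2), b=11^1·(≡2) mod 11; (2|11)=-1, (2|11)=-1; (−1)^{0·1·5}·(-1)^1·(-1)^0 = -1.
v=3: a=3^-2·(≡1), b=3^-6·(≡2) mod 3; (1|3)=+1, (2|3)=-1; (−1)^{-2·-6·1}·(+1)^-6·(-1)^-2 = +1.
v=∞: -323 < 0 and -55 < 0  ⇒  (a,b)_∞ = -1.
v=5: a=5^2·(≡2), b=5^1·(≡4) mod 5; (2|5)=-1, (4|5)=+1; (−1)^{2·1·2}·(-1)^1·(+1)^2 = -1.
v=2: v_2(a)=2, v_2(b)=2; units ≡ 5, 1 (mod 8); ε·ε+αω+βω = 0·0+2·0+2·1 ≡ 0  ⇒  (a,b)_2 = +1.
v=17: a=17^1·(≡8), b=17^4·(≡9) mod 17; (8|17)=+1, (9|17)=+1; (−1)^{1·4·8}·(+1)^4·(+1)^1 = +1.
(-323, -55 / ℚ) ramifies at {5, 11, 19, ∞}: a division algebra.

[5, 11, 19, inf]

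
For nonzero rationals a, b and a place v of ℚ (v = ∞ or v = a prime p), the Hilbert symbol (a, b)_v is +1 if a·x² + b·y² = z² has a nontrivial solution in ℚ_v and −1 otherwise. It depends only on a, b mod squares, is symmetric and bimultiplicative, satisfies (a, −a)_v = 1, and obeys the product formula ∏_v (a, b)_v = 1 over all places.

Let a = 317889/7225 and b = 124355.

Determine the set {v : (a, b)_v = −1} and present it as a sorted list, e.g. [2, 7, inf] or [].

[7, 11, 17, 19]

(a, b) ≡ (209, 124355) mod (ℚ^×)²; places V = {2, 3, 5, 7, 11, 13, 17, 19, ∞}.
(a,b)_2: α=0, β=0; u≡1, v≡3 (mod 8); ε(u)ε(v)=0·1, αω(v)=0·1, βω(u)=0·0; sum ≡ 0  ⇒  +1.
(a,b)_13: α=2, u≡10; β=0, v≡10 (mod 13); (10|13)=+1, (10|13)=+1; sign (−1)^0·+1^0·+1^2 = +1.
(a,b)_∞: sgn(209)=+, sgn(124355)=+, so +1.
(a,b)_7: α=0, u≡5; β=1, v≡6 (mod 7); (5|7)=-1, (6|7)=-1; sign (−1)^0·-1^1·-1^0 = -1.
(a,b)_17: α=-2, u≡5; β=1, v≡5 (mod 17); (5|17)=-1, (5|17)=-1; sign (−1)^0·-1^1·-1^-2 = -1.
(a,b)_5: α=-2, u≡1; β=1, v≡1 (mod 5); (1|5)=+1, (1|5)=+1; sign (−1)^0·+1^1·+1^-2 = +1.
(a,b)_11: α=1, u≡10; β=1, v≡8 (mod 11); (10|11)=-1, (8|11)=-1; sign (−1)^1·-1^1·-1^1 = -1.
(a,b)_19: α=1, u≡6; β=1, v≡9 (mod 19); (6|19)=+1, (9|19)=+1; sign (−1)^1·+1^1·+1^1 = -1.
(a,b)_3: α=2, u≡2; β=0, v≡2 (mod 3); (2|3)=-1, (2|3)=-1; sign (−1)^0·-1^0·-1^2 = +1.
Ram(209, 124355) = {7, 11, 17, 19}; no ℚ_7-point on the conic.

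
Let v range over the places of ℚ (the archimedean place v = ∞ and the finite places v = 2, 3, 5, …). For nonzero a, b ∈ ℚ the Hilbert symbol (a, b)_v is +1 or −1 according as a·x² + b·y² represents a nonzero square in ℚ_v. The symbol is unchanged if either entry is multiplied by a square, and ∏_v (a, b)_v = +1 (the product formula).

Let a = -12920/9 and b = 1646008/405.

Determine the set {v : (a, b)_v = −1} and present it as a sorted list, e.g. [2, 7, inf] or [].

(a, b) ≡ (-3230, 41990) mod (ℚ^×)²; places V = {2, 3, 5, 7, 13, 17, 19, ∞}.
(a,b)_17: α=1, u≡10; β=1, v≡14 (mod 17); (10|17)=-1, (14|17)=-1; sign (−1)^0·-1^1·-1^1 = +1.
(a,b)_19: α=1, u≡11; β=1, v≡5 (mod 19); (11|19)=+1, (5|19)=+1; sign (−1)^1·+1^1·+1^1 = -1.
(a,b)_7: α=0, u≡1; β=2, v≡1 (mod 7); (1|7)=+1, (1|7)=+1; sign (−1)^0·+1^2·+1^0 = +1.
(a,b)_∞: sgn(-3230)=−, sgn(41990)=+, so +1.
(a,b)_13: α=0, u≡6; β=1, v≡11 (mod 13); (6|13)=-1, (11|13)=-1; sign (−1)^0·-1^1·-1^0 = -1.
(a,b)_5: α=1, u≡4; β=-1, v≡3 (mod 5); (4|5)=+1, (3|5)=-1; sign (−1)^0·+1^-1·-1^1 = -1.
(a,b)_3: α=-2, u≡1; β=-4, v≡2 (mod 3); (1|3)=+1, (2|3)=-1; sign (−1)^0·+1^-4·-1^-2 = +1.
(a,b)_2: α=3, β=3; u≡1, v≡3 (mod 8); ε(u)ε(v)=0·1, αω(v)=3·1, βω(u)=3·0; sum ≡ 1  ⇒  -1.
Ram(-3230, 41990) = {2, 5, 13, 19}; no ℚ_2-point on the conic.

[2, 5, 13, 19]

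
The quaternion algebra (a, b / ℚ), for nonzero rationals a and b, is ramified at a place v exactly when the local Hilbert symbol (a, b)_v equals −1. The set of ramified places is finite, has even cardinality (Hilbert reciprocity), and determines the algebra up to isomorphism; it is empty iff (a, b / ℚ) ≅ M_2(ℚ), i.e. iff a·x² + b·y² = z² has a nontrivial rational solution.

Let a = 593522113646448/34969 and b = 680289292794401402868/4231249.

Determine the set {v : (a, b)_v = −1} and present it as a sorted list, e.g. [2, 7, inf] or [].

[19, 29, 41, 47]

Mod squares: a ≡ 574287, b ≡ 543837. Check v ∈ {∞, 2, 3, 7, 11, 17, 19, 23, 29, 41, 47}.
v=7: a=7^1·(≡4), b=7^3·(≡5) mod 7; (4|7)=+1, (5|7)=-1; (−1)^{1·3·3}·(+1)^3·(-1)^1 = +1.
v=47: a=47^2·(≡33), b=47^3·(≡3) mod 47; (33|47)=-1, (3|47)=+1; (−1)^{2·3·23}·(-1)^3·(+1)^2 = -1.
v=17: a=17^-2·(≡5), b=17^-2·(≡7) mod 17; (5|17)=-1, (7|17)=-1; (−1)^{-2·-2·8}·(-1)^-2·(-1)^-2 = +1.
v=∞: 574287 > 0 and 543837 > 0  ⇒  (a,b)_∞ = +1.
v=3: a=3^5·(≡2), b=3^3·(≡1) mod 3; (2|3)=-1, (1|3)=+1; (−1)^{5·3·1}·(-1)^3·(+1)^5 = +1.
v=19: a=19^2·(≡14), b=19^3·(≡9) mod 19; (14|19)=-1, (9|19)=+1; (−1)^{2·3·9}·(-1)^3·(+1)^2 = -1.
v=2: v_2(a)=4, v_2(b)=2; units ≡ 7, 5 (mod 8); ε·ε+αω+βω = 1·0+4·1+2·0 ≡ 0  ⇒  (a,b)_2 = +1.
v=41: a=41^1·(≡19), b=41^2·(≡27) mod 41; (19|41)=-1, (27|41)=-1; (−1)^{1·2·20}·(-1)^2·(-1)^1 = -1.
v=29: a=29^1·(≡25), b=29^1·(≡11) mod 29; (25|29)=+1, (11|29)=-1; (−1)^{1·1·14}·(+1)^1·(-1)^1 = -1.
v=11: a=11^-2·(≡10), b=11^-4·(≡10) mod 11; (10|11)=-1, (10|11)=-1; (−1)^{-2·-4·5}·(-1)^-4·(-1)^-2 = +1.
v=23: a=23^1·(≡10), b=23^2·(≡13) mod 23; (10|23)=-1, (13|23)=+1; (−1)^{1·2·11}·(-1)^2·(+1)^1 = +1.
Ram(574287, 543837) = {19, 29, 41, 47}; no ℚ_19-point on the conic.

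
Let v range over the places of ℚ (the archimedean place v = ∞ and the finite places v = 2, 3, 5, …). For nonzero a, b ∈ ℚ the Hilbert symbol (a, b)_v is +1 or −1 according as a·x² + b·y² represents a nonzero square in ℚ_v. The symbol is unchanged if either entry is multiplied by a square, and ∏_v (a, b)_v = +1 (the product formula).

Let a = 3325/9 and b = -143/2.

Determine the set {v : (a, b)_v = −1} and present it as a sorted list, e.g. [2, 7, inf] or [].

[2, 19]

(a, b) ≡ (133, -286) mod (ℚ^×)²; places V = {2, 3, 5, 7, 11, 13, 19, ∞}.
(a,b)_19: α=1, u≡11; β=0, v≡14 (mod 19); (11|19)=+1, (14|19)=-1; sign (−1)^0·+1^0·-1^1 = -1.
(a,b)_∞: sgn(133)=+, sgn(-286)=−, so +1.
(a,b)_7: α=1, u≡3; β=0, v≡2 (mod 7); (3|7)=-1, (2|7)=+1; sign (−1)^0·-1^0·+1^1 = +1.
(a,b)_5: α=2, u≡2; β=0, v≡1 (mod 5); (2|5)=-1, (1|5)=+1; sign (−1)^0·-1^0·+1^2 = +1.
(a,b)_3: α=-2, u≡1; β=0, v≡2 (mod 3); (1|3)=+1, (2|3)=-1; sign (−1)^0·+1^0·-1^-2 = +1.
(a,b)_11: α=0, u≡4; β=1, v≡10 (mod 11); (4|11)=+1, (10|11)=-1; sign (−1)^0·+1^1·-1^0 = +1.
(a,b)_13: α=0, u≡4; β=1, v≡1 (mod 13); (4|13)=+1, (1|13)=+1; sign (−1)^0·+1^1·+1^0 = +1.
(a,b)_2: α=0, β=-1; u≡5, v≡1 (mod 8); ε(u)ε(v)=0·0, αω(v)=0·0, βω(u)=-1·1; sum ≡ 1  ⇒  -1.
Ram(133, -286) = {2, 19}; no ℚ_2-point on the conic.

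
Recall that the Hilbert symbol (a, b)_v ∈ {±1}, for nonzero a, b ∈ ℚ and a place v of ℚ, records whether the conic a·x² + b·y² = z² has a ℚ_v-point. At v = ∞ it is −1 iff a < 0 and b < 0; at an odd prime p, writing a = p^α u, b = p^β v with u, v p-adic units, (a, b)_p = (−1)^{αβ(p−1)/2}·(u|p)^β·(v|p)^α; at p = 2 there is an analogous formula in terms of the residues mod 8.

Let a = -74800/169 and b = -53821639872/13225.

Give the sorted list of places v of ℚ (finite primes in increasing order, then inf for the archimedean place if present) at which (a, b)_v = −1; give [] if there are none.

(a, b) ≡ (-187, -323323) mod (ℚ^×)²; places V = {2, 3, 5, 7, 11, 13, 17, 19, 23, ∞}.
(a,b)_17: α=1, u≡14; β=3, v≡8 (mod 17); (14|17)=-1, (8|17)=+1; sign (−1)^0·-1^3·+1^1 = -1.
(a,b)_2: α=4, β=6; u≡5, v≡5 (mod 8); ε(u)ε(v)=0·0, αω(v)=4·1, βω(u)=6·1; sum ≡ 0  ⇒  +1.
(a,b)_13: α=-2, u≡2; β=1, v≡7 (mod 13); (2|13)=-1, (7|13)=-1; sign (−1)^0·-1^1·-1^-2 = -1.
(a,b)_7: α=0, u≡2; β=1, v≡1 (mod 7); (2|7)=+1, (1|7)=+1; sign (−1)^0·+1^1·+1^0 = +1.
(a,b)_19: α=0, u≡8; β=1, v≡16 (mod 19); (8|19)=-1, (16|19)=+1; sign (−1)^0·-1^1·+1^0 = -1.
(a,b)_3: α=0, u≡2; β=2, v≡2 (mod 3); (2|3)=-1, (2|3)=-1; sign (−1)^0·-1^2·-1^0 = +1.
(a,b)_∞: sgn(-187)=−, sgn(-323323)=−, so -1.
(a,b)_11: α=1, u≡5; β=1, v≡7 (mod 11); (5|11)=+1, (7|11)=-1; sign (−1)^1·+1^1·-1^1 = +1.
(a,b)_23: α=0, u≡11; β=-2, v≡14 (mod 23); (11|23)=-1, (14|23)=-1; sign (−1)^0·-1^-2·-1^0 = +1.
(a,b)_5: α=2, u≡2; β=-2, v≡2 (mod 5); (2|5)=-1, (2|5)=-1; sign (−1)^0·-1^-2·-1^2 = +1.
|Ram(-187, -323323)| = 4, even; anisotropic at {13, 17, 19, ∞}.

[13, 17, 19, inf]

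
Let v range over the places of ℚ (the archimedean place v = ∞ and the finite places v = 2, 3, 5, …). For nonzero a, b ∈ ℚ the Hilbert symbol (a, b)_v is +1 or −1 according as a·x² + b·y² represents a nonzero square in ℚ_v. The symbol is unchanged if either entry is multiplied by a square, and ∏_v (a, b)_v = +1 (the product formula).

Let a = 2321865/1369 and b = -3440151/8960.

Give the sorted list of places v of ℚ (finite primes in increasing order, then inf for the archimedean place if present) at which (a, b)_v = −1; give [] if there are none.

[3, 13]

Mod squares: a ≡ 65, b ≡ -1365. Check v ∈ {∞, 2, 3, 5, 7, 11, 13, 37}.
v=2: v_2(a)=0, v_2(b)=-8; units ≡ 1, 3 (mod 8); ε·ε+αω+βω = 0·1+0·1+-8·0 ≡ 0  ⇒  (a,b)_2 = +1.
v=5: a=5^1·(≡2), b=5^-1·(≡2) mod 5; (2|5)=-1, (2|5)=-1; (−1)^{1·-1·2}·(-1)^-1·(-1)^1 = +1.
v=7: a=7^2·(≡4), b=7^-1·(≡1) mod 7; (4|7)=+1, (1|7)=+1; (−1)^{2·-1·3}·(+1)^-1·(+1)^2 = +1.
v=11: a=11^0·(≡8), b=11^2·(≡8) mod 11; (8|11)=-1, (8|11)=-1; (−1)^{0·2·5}·(-1)^2·(-1)^0 = +1.
v=3: a=3^6·(≡2), b=3^7·(≡1) mod 3; (2|3)=-1, (1|3)=+1; (−1)^{6·7·1}·(-1)^7·(+1)^6 = -1.
v=13: a=13^1·(≡6), b=13^1·(≡9) mod 13; (6|13)=-1, (9|13)=+1; (−1)^{1·1·6}·(-1)^1·(+1)^1 = -1.
v=37: a=37^-2·(≡4), b=37^0·(≡12) mod 37; (4|37)=+1, (12|37)=+1; (−1)^{-2·0·18}·(+1)^0·(+1)^-2 = +1.
v=∞: 65 > 0 and -1365 < 0  ⇒  (a,b)_∞ = +1.
|Ram(65, -1365)| = 2, even; anisotropic at {3, 13}.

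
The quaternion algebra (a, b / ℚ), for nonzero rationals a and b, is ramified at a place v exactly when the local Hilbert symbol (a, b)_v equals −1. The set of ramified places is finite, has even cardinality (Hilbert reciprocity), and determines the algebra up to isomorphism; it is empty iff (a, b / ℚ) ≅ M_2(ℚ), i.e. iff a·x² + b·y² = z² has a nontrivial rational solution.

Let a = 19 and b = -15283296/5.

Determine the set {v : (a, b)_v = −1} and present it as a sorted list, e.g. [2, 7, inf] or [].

[2, 19]

(a, b) ≡ (19, -30) mod (ℚ^×)²; places V = {2, 3, 5, 7, 19, ∞}.
(a,b)_5: α=0, u≡4; β=-1, v≡4 (mod 5); (4|5)=+1, (4|5)=+1; sign (−1)^0·+1^-1·+1^0 = +1.
(a,b)_7: α=0, u≡5; β=2, v≡6 (mod 7); (5|7)=-1, (6|7)=-1; sign (−1)^0·-1^2·-1^0 = +1.
(a,b)_2: α=0, β=5; u≡3, v≡1 (mod 8); ε(u)ε(v)=1·0, αω(v)=0·0, βω(u)=5·1; sum ≡ 1  ⇒  -1.
(a,b)_3: α=0, u≡1; β=3, v≡2 (mod 3); (1|3)=+1, (2|3)=-1; sign (−1)^0·+1^3·-1^0 = +1.
(a,b)_∞: sgn(19)=+, sgn(-30)=−, so +1.
(a,b)_19: α=1, u≡1; β=2, v≡3 (mod 19); (1|19)=+1, (3|19)=-1; sign (−1)^0·+1^2·-1^1 = -1.
Ram(19, -30) = {2, 19}; no ℚ_2-point on the conic.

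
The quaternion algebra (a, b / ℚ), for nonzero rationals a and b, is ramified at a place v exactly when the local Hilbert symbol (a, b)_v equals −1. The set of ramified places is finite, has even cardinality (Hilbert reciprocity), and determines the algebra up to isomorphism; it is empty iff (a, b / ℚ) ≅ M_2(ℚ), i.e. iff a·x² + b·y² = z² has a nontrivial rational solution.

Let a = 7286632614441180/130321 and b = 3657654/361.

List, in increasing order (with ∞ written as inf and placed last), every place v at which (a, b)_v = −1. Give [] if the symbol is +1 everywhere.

[2, 3, 13, 29]

Mod squares: a ≡ 5655, b ≡ 8294. Check v ∈ {∞, 2, 3, 5, 7, 11, 13, 19, 29}.
v=5: a=5^1·(≡1), b=5^0·(≡4) mod 5; (1|5)=+1, (4|5)=+1; (−1)^{1·0·2}·(+1)^0·(+1)^1 = +1.
v=7: a=7^4·(≡6), b=7^2·(≡3) mod 7; (6|7)=-1, (3|7)=-1; (−1)^{4·2·3}·(-1)^2·(-1)^4 = +1.
v=∞: 5655 > 0 and 8294 > 0  ⇒  (a,b)_∞ = +1.
v=29: a=29^1·(≡21), b=29^1·(≡16) mod 29; (21|29)=-1, (16|29)=+1; (−1)^{1·1·14}·(-1)^1·(+1)^1 = -1.
v=11: a=11^2·(≡5), b=11^1·(≡8) mod 11; (5|11)=+1, (8|11)=-1; (−1)^{2·1·5}·(+1)^1·(-1)^2 = +1.
v=3: a=3^9·(≡1), b=3^2·(≡2) mod 3; (1|3)=+1, (2|3)=-1; (−1)^{9·2·1}·(+1)^2·(-1)^9 = -1.
v=19: a=19^-4·(≡10), b=19^-2·(≡2) mod 19; (10|19)=-1, (2|19)=-1; (−1)^{-4·-2·9}·(-1)^-2·(-1)^-4 = +1.
v=2: v_2(a)=2, v_2(b)=1; units ≡ 7, 3 (mod 8); ε·ε+αω+βω = 1·1+2·1+1·0 ≡ 1  ⇒  (a,b)_2 = -1.
v=13: a=13^3·(≡6), b=13^1·(≡9) mod 13; (6|13)=-1, (9|13)=+1; (−1)^{3·1·6}·(-1)^1·(+1)^3 = -1.
|Ram(5655, 8294)| = 4, even; anisotropic at {2, 3, 13, 29}.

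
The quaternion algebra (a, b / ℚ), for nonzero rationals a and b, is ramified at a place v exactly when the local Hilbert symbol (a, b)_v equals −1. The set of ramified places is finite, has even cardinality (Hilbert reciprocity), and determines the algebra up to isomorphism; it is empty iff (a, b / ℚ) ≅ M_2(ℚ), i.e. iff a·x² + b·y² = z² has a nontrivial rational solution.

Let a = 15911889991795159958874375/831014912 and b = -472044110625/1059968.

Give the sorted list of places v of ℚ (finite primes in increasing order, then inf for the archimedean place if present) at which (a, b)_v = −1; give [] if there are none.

[2, 17, 19, 31]

Mod squares: a ≡ 1102, b ≡ -580754. Check v ∈ {∞, 2, 3, 5, 7, 13, 17, 19, 29, 31}.
v=5: a=5^4·(≡2), b=5^4·(≡1) mod 5; (2|5)=-1, (1|5)=+1; (−1)^{4·4·2}·(-1)^4·(+1)^4 = +1.
v=31: a=31^2·(≡13), b=31^1·(≡26) mod 31; (13|31)=-1, (26|31)=-1; (−1)^{2·1·15}·(-1)^1·(-1)^2 = -1.
v=29: a=29^3·(≡23), b=29^1·(≡6) mod 29; (23|29)=+1, (6|29)=+1; (−1)^{3·1·14}·(+1)^1·(+1)^3 = +1.
v=3: a=3^8·(≡1), b=3^2·(≡1) mod 3; (1|3)=+1, (1|3)=+1; (−1)^{8·2·1}·(+1)^2·(+1)^8 = +1.
v=17: a=17^6·(≡3), b=17^3·(≡9) mod 17; (3|17)=-1, (9|17)=+1; (−1)^{6·3·8}·(-1)^3·(+1)^6 = -1.
v=∞: 1102 > 0 and -580754 < 0  ⇒  (a,b)_∞ = +1.
v=2: v_2(a)=-11, v_2(b)=-7; units ≡ 7, 7 (mod 8); ε·ε+αω+βω = 1·1+-11·0+-7·0 ≡ 1  ⇒  (a,b)_2 = -1.
v=19: a=19^3·(≡11), b=19^1·(≡7) mod 19; (11|19)=+1, (7|19)=+1; (−1)^{3·1·9}·(+1)^1·(+1)^3 = -1.
v=13: a=13^-2·(≡10), b=13^-2·(≡5) mod 13; (10|13)=+1, (5|13)=-1; (−1)^{-2·-2·6}·(+1)^-2·(-1)^-2 = +1.
v=7: a=7^-4·(≡5), b=7^-2·(≡2) mod 7; (5|7)=-1, (2|7)=+1; (−1)^{-4·-2·3}·(-1)^-2·(+1)^-4 = +1.
(1102, -580754 / ℚ) ramifies at {2, 17, 19, 31}: a division algebra.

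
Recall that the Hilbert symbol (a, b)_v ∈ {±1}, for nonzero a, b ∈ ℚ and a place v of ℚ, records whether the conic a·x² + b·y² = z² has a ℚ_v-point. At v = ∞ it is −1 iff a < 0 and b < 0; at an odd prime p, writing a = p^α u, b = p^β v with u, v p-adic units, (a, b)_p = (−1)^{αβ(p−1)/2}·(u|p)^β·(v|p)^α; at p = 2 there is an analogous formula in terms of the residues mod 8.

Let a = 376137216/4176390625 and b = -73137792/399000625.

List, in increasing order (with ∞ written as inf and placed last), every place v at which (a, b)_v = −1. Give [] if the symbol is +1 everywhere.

Mod squares: a ≡ 966, b ≡ -138. Check v ∈ {∞, 2, 3, 5, 7, 11, 13, 17, 23, 47}.
v=47: a=47^-2·(≡39), b=47^-2·(≡9) mod 47; (39|47)=-1, (9|47)=+1; (−1)^{-2·-2·23}·(-1)^-2·(+1)^-2 = +1.
v=2: v_2(a)=9, v_2(b)=7; units ≡ 3, 3 (mod 8); ε·ε+αω+βω = 1·1+9·1+7·1 ≡ 1  ⇒  (a,b)_2 = -1.
v=3: a=3^3·(≡1), b=3^1·(≡2) mod 3; (1|3)=+1, (2|3)=-1; (−1)^{3·1·1}·(+1)^1·(-1)^3 = +1.
v=11: a=11^-2·(≡4), b=11^0·(≡9) mod 11; (4|11)=+1, (9|11)=+1; (−1)^{-2·0·5}·(+1)^0·(+1)^-2 = +1.
v=17: a=17^0·(≡6), b=17^-2·(≡4) mod 17; (6|17)=-1, (4|17)=+1; (−1)^{0·-2·8}·(-1)^-2·(+1)^0 = +1.
v=∞: 966 > 0 and -138 < 0  ⇒  (a,b)_∞ = +1.
v=5: a=5^-6·(≡4), b=5^-4·(≡3) mod 5; (4|5)=+1, (3|5)=-1; (−1)^{-6·-4·2}·(+1)^-4·(-1)^-6 = +1.
v=13: a=13^2·(≡3), b=13^2·(≡8) mod 13; (3|13)=+1, (8|13)=-1; (−1)^{2·2·6}·(+1)^2·(-1)^2 = +1.
v=7: a=7^1·(≡5), b=7^2·(≡1) mod 7; (5|7)=-1, (1|7)=+1; (−1)^{1·2·3}·(-1)^2·(+1)^1 = +1.
v=23: a=23^1·(≡5), b=23^1·(≡5) mod 23; (5|23)=-1, (5|23)=-1; (−1)^{1·1·11}·(-1)^1·(-1)^1 = -1.
(966, -138 / ℚ) ramifies at {2, 23}: a division algebra.

[2, 23]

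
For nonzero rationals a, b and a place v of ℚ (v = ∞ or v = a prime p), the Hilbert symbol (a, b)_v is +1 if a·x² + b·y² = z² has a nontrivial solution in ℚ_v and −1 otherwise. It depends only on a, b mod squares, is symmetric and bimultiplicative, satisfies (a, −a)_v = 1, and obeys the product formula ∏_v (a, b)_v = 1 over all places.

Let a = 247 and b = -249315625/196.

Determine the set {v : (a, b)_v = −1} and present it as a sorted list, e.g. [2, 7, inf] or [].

(a, b) ≡ (247, -1105) mod (ℚ^×)²; places V = {2, 5, 7, 13, 17, 19, ∞}.
(a,b)_19: α=1, u≡13; β=2, v≡1 (mod 19); (13|19)=-1, (1|19)=+1; sign (−1)^0·-1^2·+1^1 = +1.
(a,b)_5: α=0, u≡2; β=5, v≡4 (mod 5); (2|5)=-1, (4|5)=+1; sign (−1)^0·-1^5·+1^0 = -1.
(a,b)_2: α=0, β=-2; u≡7, v≡7 (mod 8); ε(u)ε(v)=1·1, αω(v)=0·0, βω(u)=-2·0; sum ≡ 1  ⇒  -1.
(a,b)_∞: sgn(247)=+, sgn(-1105)=−, so +1.
(a,b)_17: α=0, u≡9; β=1, v≡6 (mod 17); (9|17)=+1, (6|17)=-1; sign (−1)^0·+1^1·-1^0 = +1.
(a,b)_7: α=0, u≡2; β=-2, v≡2 (mod 7); (2|7)=+1, (2|7)=+1; sign (−1)^0·+1^-2·+1^0 = +1.
(a,b)_13: α=1, u≡6; β=1, v≡8 (mod 13); (6|13)=-1, (8|13)=-1; sign (−1)^0·-1^1·-1^1 = +1.
(247, -1105 / ℚ) ramifies at {2, 5}: a division algebra.

[2, 5]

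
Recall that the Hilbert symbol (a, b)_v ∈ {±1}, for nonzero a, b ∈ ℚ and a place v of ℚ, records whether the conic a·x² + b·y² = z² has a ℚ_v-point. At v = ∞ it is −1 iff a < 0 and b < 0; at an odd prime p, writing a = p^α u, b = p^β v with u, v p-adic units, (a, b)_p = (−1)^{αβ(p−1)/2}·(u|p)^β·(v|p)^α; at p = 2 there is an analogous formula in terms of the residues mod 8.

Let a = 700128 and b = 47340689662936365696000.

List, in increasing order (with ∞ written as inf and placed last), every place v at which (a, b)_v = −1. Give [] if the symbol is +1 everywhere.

(a, b) ≡ (4862, 385) mod (ℚ^×)²; places V = {2, 3, 5, 7, 11, 13, 17, 43, ∞}.
(a,b)_2: α=5, β=10; u≡7, v≡1 (mod 8); ε(u)ε(v)=1·0, αω(v)=5·0, βω(u)=10·0; sum ≡ 0  ⇒  +1.
(a,b)_13: α=1, u≡10; β=4, v≡6 (mod 13); (10|13)=+1, (6|13)=-1; sign (−1)^0·+1^4·-1^1 = -1.
(a,b)_17: α=1, u≡10; β=4, v≡3 (mod 17); (10|17)=-1, (3|17)=-1; sign (−1)^0·-1^4·-1^1 = -1.
(a,b)_11: α=1, u≡2; β=3, v≡10 (mod 11); (2|11)=-1, (10|11)=-1; sign (−1)^1·-1^3·-1^1 = -1.
(a,b)_43: α=0, u≡2; β=2, v≡17 (mod 43); (2|43)=-1, (17|43)=+1; sign (−1)^0·-1^2·+1^0 = +1.
(a,b)_5: α=0, u≡3; β=3, v≡3 (mod 5); (3|5)=-1, (3|5)=-1; sign (−1)^0·-1^3·-1^0 = -1.
(a,b)_∞: sgn(4862)=+, sgn(385)=+, so +1.
(a,b)_3: α=2, u≡2; β=2, v≡1 (mod 3); (2|3)=-1, (1|3)=+1; sign (−1)^0·-1^2·+1^2 = +1.
(a,b)_7: α=0, u≡2; β=1, v≡5 (mod 7); (2|7)=+1, (5|7)=-1; sign (−1)^0·+1^1·-1^0 = +1.
Ram(4862, 385) = {5, 11, 13, 17}; no ℚ_5-point on the conic.

[5, 11, 13, 17]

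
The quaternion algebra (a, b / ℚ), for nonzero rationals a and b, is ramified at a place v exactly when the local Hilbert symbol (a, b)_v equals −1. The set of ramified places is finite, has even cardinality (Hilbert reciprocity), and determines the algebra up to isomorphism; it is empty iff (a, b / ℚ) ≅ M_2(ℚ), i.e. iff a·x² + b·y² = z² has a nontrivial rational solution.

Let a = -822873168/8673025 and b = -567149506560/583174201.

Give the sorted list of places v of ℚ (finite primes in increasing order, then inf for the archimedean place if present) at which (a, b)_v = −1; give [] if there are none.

Mod squares: a ≡ -13, b ≡ -35. Check v ∈ {∞, 2, 3, 5, 7, 13, 17, 19, 31, 41}.
v=13: a=13^3·(≡9), b=13^2·(≡3) mod 13; (9|13)=+1, (3|13)=+1; (−1)^{3·2·6}·(+1)^2·(+1)^3 = +1.
v=7: a=7^0·(≡4), b=7^1·(≡2) mod 7; (4|7)=+1, (2|7)=+1; (−1)^{0·1·3}·(+1)^1·(+1)^0 = +1.
v=19: a=19^-2·(≡4), b=19^-2·(≡12) mod 19; (4|19)=+1, (12|19)=-1; (−1)^{-2·-2·9}·(+1)^-2·(-1)^-2 = +1.
v=∞: -13 < 0 and -35 < 0  ⇒  (a,b)_∞ = -1.
v=3: a=3^4·(≡2), b=3^4·(≡1) mod 3; (2|3)=-1, (1|3)=+1; (−1)^{4·4·1}·(-1)^4·(+1)^4 = +1.
v=41: a=41^0·(≡14), b=41^-2·(≡12) mod 41; (14|41)=-1, (12|41)=-1; (−1)^{0·-2·20}·(-1)^-2·(-1)^0 = +1.
v=5: a=5^-2·(≡2), b=5^1·(≡3) mod 5; (2|5)=-1, (3|5)=-1; (−1)^{-2·1·2}·(-1)^1·(-1)^-2 = -1.
v=17: a=17^2·(≡16), b=17^2·(≡16) mod 17; (16|17)=+1, (16|17)=+1; (−1)^{2·2·8}·(+1)^2·(+1)^2 = +1.
v=31: a=31^-2·(≡2), b=31^-2·(≡6) mod 31; (2|31)=+1, (6|31)=-1; (−1)^{-2·-2·15}·(+1)^-2·(-1)^-2 = +1.
v=2: v_2(a)=4, v_2(b)=12; units ≡ 3, 5 (mod 8); ε·ε+αω+βω = 1·0+4·1+12·1 ≡ 0  ⇒  (a,b)_2 = +1.
|Ram(-13, -35)| = 2, even; anisotropic at {5, ∞}.

[5, inf]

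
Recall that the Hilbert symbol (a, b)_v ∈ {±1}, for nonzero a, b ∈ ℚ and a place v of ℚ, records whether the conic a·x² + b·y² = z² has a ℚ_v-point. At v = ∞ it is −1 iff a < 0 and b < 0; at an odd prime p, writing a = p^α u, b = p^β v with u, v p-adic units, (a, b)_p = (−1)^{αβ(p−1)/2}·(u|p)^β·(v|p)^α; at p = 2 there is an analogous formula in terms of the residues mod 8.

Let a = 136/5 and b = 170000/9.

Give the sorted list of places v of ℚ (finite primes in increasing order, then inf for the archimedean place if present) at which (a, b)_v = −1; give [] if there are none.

[5, 17]

Mod squares: a ≡ 170, b ≡ 17. Check v ∈ {∞, 2, 3, 5, 17}.
v=5: a=5^-1·(≡1), b=5^4·(≡3) mod 5; (1|5)=+1, (3|5)=-1; (−1)^{-1·4·2}·(+1)^4·(-1)^-1 = -1.
v=3: a=3^0·(≡2), b=3^-2·(≡2) mod 3; (2|3)=-1, (2|3)=-1; (−1)^{0·-2·1}·(-1)^-2·(-1)^0 = +1.
v=2: v_2(a)=3, v_2(b)=4; units ≡ 5, 1 (mod 8); ε·ε+αω+βω = 0·0+3·0+4·1 ≡ 0  ⇒  (a,b)_2 = +1.
v=17: a=17^1·(≡5), b=17^1·(≡8) mod 17; (5|17)=-1, (8|17)=+1; (−1)^{1·1·8}·(-1)^1·(+1)^1 = -1.
v=∞: 170 > 0 and 17 > 0  ⇒  (a,b)_∞ = +1.
(170, 17 / ℚ) ramifies at {5, 17}: a division algebra.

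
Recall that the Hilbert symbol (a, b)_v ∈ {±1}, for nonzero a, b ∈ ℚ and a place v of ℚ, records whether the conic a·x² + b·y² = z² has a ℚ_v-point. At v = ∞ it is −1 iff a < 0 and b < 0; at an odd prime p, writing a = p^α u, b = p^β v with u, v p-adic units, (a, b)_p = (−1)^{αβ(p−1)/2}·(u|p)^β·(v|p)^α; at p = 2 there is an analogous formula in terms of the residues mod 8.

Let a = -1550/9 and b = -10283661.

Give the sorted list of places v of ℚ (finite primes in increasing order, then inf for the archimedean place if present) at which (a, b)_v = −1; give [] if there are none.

[2, inf]

(a, b) ≡ (-62, -1189) mod (ℚ^×)²; places V = {2, 3, 5, 29, 31, 41, ∞}.
(a,b)_2: α=1, β=0; u≡1, v≡3 (mod 8); ε(u)ε(v)=0·1, αω(v)=1·1, βω(u)=0·0; sum ≡ 1  ⇒  -1.
(a,b)_31: α=1, u≡22; β=2, v≡25 (mod 31); (22|31)=-1, (25|31)=+1; sign (−1)^0·-1^2·+1^1 = +1.
(a,b)_∞: sgn(-62)=−, sgn(-1189)=−, so -1.
(a,b)_29: α=0, u≡5; β=1, v≡3 (mod 29); (5|29)=+1, (3|29)=-1; sign (−1)^0·+1^1·-1^0 = +1.
(a,b)_3: α=-2, u≡1; β=2, v≡2 (mod 3); (1|3)=+1, (2|3)=-1; sign (−1)^0·+1^2·-1^-2 = +1.
(a,b)_41: α=0, u≡10; β=1, v≡17 (mod 41); (10|41)=+1, (17|41)=-1; sign (−1)^0·+1^1·-1^0 = +1.
(a,b)_5: α=2, u≡2; β=0, v≡4 (mod 5); (2|5)=-1, (4|5)=+1; sign (−1)^0·-1^0·+1^2 = +1.
Ram(-62, -1189) = {2, ∞}; no ℚ_2-point on the conic.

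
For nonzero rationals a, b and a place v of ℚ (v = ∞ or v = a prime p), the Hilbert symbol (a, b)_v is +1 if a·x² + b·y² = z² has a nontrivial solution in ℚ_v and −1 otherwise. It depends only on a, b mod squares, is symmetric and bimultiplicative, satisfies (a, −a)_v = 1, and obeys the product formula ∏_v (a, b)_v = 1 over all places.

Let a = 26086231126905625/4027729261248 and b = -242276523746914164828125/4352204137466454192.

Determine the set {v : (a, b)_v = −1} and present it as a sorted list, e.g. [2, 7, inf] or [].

[3, 17]

(a, b) ≡ (3, -663) mod (ℚ^×)²; places V = {2, 3, 5, 7, 11, 13, 17, 19, 23, 31, 41, ∞}.
(a,b)_2: α=-6, β=-4; u≡3, v≡1 (mod 8); ε(u)ε(v)=1·0, αω(v)=-6·0, βω(u)=-4·1; sum ≡ 0  ⇒  +1.
(a,b)_3: α=-5, u≡1; β=-11, v≡1 (mod 3); (1|3)=+1, (1|3)=+1; sign (−1)^1·+1^-11·+1^-5 = -1.
(a,b)_11: α=-4, u≡3; β=-6, v≡7 (mod 11); (3|11)=+1, (7|11)=-1; sign (−1)^0·+1^-6·-1^-4 = +1.
(a,b)_23: α=2, u≡6; β=2, v≡3 (mod 23); (6|23)=+1, (3|23)=+1; sign (−1)^0·+1^2·+1^2 = +1.
(a,b)_7: α=-2, u≡6; β=-4, v≡4 (mod 7); (6|7)=-1, (4|7)=+1; sign (−1)^0·-1^-4·+1^-2 = +1.
(a,b)_13: α=2, u≡12; β=3, v≡1 (mod 13); (12|13)=+1, (1|13)=+1; sign (−1)^0·+1^3·+1^2 = +1.
(a,b)_5: α=4, u≡3; β=6, v≡3 (mod 5); (3|5)=-1, (3|5)=-1; sign (−1)^0·-1^6·-1^4 = +1.
(a,b)_31: α=2, u≡24; β=2, v≡2 (mod 31); (24|31)=-1, (2|31)=+1; sign (−1)^0·-1^2·+1^2 = +1.
(a,b)_∞: sgn(3)=+, sgn(-663)=−, so +1.
(a,b)_41: α=2, u≡27; β=4, v≡28 (mod 41); (27|41)=-1, (28|41)=-1; sign (−1)^0·-1^4·-1^2 = +1.
(a,b)_17: α=2, u≡7; β=3, v≡14 (mod 17); (7|17)=-1, (14|17)=-1; sign (−1)^0·-1^3·-1^2 = -1.
(a,b)_19: α=-2, u≡13; β=-2, v≡15 (mod 19); (13|19)=-1, (15|19)=-1; sign (−1)^0·-1^-2·-1^-2 = +1.
(3, -663 / ℚ) ramifies at {3, 17}: a division algebra.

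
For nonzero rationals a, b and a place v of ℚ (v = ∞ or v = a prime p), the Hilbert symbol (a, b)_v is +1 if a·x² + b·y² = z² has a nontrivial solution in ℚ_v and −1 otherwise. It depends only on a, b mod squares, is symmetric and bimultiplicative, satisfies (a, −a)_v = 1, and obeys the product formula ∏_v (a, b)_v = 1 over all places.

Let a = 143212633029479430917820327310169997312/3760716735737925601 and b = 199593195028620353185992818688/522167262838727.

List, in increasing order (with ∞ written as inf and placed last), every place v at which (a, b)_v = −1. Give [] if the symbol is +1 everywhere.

Mod squares: a ≡ 28534452947, b ≡ 13633279. Check v ∈ {∞, 2, 3, 7, 11, 13, 19, 23, 37, 41, 43}.
v=3: a=3^28·(≡2), b=3^22·(≡1) mod 3; (2|3)=-1, (1|3)=+1; (−1)^{28·22·1}·(-1)^22·(+1)^28 = +1.
v=∞: 28534452947 > 0 and 13633279 > 0  ⇒  (a,b)_∞ = +1.
v=2: v_2(a)=20, v_2(b)=14; units ≡ 3, 7 (mod 8); ε·ε+αω+βω = 1·1+20·0+14·1 ≡ 1  ⇒  (a,b)_2 = -1.
v=23: a=23^-1·(≡20), b=23^-2·(≡8) mod 23; (20|23)=-1, (8|23)=+1; (−1)^{-1·-2·11}·(-1)^-2·(+1)^-1 = +1.
v=7: a=7^5·(≡3), b=7^4·(≡2) mod 7; (3|7)=-1, (2|7)=+1; (−1)^{5·4·3}·(-1)^4·(+1)^5 = +1.
v=41: a=41^1·(≡2), b=41^1·(≡36) mod 41; (2|41)=+1, (36|41)=+1; (−1)^{1·1·20}·(+1)^1·(+1)^1 = +1.
v=11: a=11^-9·(≡6), b=11^-7·(≡6) mod 11; (6|11)=-1, (6|11)=-1; (−1)^{-9·-7·5}·(-1)^-7·(-1)^-9 = -1.
v=13: a=13^9·(≡8), b=13^6·(≡3) mod 13; (8|13)=-1, (3|13)=+1; (−1)^{9·6·6}·(-1)^6·(+1)^9 = +1.
v=19: a=19^1·(≡18), b=19^1·(≡5) mod 19; (18|19)=-1, (5|19)=+1; (−1)^{1·1·9}·(-1)^1·(+1)^1 = +1.
v=37: a=37^-5·(≡11), b=37^-3·(≡12) mod 37; (11|37)=+1, (12|37)=+1; (−1)^{-5·-3·18}·(+1)^-3·(+1)^-5 = +1.
v=43: a=43^1·(≡42), b=43^1·(≡13) mod 43; (42|43)=-1, (13|43)=+1; (−1)^{1·1·21}·(-1)^1·(+1)^1 = +1.
(28534452947, 13633279 / ℚ) ramifies at {2, 11}: a division algebra.

[2, 11]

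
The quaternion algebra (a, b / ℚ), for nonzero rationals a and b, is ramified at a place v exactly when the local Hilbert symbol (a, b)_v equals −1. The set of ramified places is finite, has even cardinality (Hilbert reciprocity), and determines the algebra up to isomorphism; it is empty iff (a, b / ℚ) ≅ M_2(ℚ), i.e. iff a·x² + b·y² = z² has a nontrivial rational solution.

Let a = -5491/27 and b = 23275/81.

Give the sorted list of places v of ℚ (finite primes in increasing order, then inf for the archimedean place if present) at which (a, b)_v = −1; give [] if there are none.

Mod squares: a ≡ -57, b ≡ 19. Check v ∈ {∞, 2, 3, 5, 7, 17, 19}.
v=3: a=3^-3·(≡2), b=3^-4·(≡1) mod 3; (2|3)=-1, (1|3)=+1; (−1)^{-3·-4·1}·(-1)^-4·(+1)^-3 = +1.
v=∞: -57 < 0 and 19 > 0  ⇒  (a,b)_∞ = +1.
v=2: v_2(a)=0, v_2(b)=0; units ≡ 7, 3 (mod 8); ε·ε+αω+βω = 1·1+0·1+0·0 ≡ 1  ⇒  (a,b)_2 = -1.
v=17: a=17^2·(≡10), b=17^0·(≡8) mod 17; (10|17)=-1, (8|17)=+1; (−1)^{2·0·8}·(-1)^0·(+1)^2 = +1.
v=5: a=5^0·(≡2), b=5^2·(≡1) mod 5; (2|5)=-1, (1|5)=+1; (−1)^{0·2·2}·(-1)^2·(+1)^0 = +1.
v=19: a=19^1·(≡9), b=19^1·(≡17) mod 19; (9|19)=+1, (17|19)=+1; (−1)^{1·1·9}·(+1)^1·(+1)^1 = -1.
v=7: a=7^0·(≡3), b=7^2·(≡5) mod 7; (3|7)=-1, (5|7)=-1; (−1)^{0·2·3}·(-1)^2·(-1)^0 = +1.
(-57, 19 / ℚ) ramifies at {2, 19}: a division algebra.

[2, 19]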